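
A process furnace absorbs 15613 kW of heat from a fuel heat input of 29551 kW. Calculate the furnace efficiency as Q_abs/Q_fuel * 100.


Furnace efficiency = Q_absorbed / Q_fuel * 100
= 15613 / 29551 * 100 = 52.83

52.83 %


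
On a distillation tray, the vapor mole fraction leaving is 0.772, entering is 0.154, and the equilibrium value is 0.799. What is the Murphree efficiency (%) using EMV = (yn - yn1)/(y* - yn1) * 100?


Murphree vapor efficiency: EMV = (y_n - y_(n-1)) / (y*_n - y_(n-1)) * 100
EMV = (0.772 - 0.154) / (0.799 - 0.154) * 100 = 0.618 / 0.645 * 100 = 95.81

95.81 %


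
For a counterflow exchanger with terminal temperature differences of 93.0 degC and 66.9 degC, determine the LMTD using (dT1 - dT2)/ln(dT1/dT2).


LMTD = (dT1 - dT2) / ln(dT1/dT2)
= (93.0 - 66.9) / ln(93.0 / 66.9) = 26.1 / 0.329401 = 79.23

79.23 degC


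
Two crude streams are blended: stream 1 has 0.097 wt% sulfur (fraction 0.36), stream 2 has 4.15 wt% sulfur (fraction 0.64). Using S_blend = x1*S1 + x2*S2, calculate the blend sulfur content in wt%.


Linear sulfur blending: S_blend = x1*S1 + x2*S2
Contribution 1: 0.36 * 0.097 = 0.03492 wt%
Contribution 2: 0.64 * 4.15 = 2.656 wt%
S_blend = 0.03492 + 2.656 = 2.69092

2.69092 wt%


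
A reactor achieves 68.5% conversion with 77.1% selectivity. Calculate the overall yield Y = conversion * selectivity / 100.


Overall yield = conversion (%) * selectivity (%) / 100
Conversion = 68.5%, Selectivity = 77.1%
Y = 68.5 * 77.1 / 100
= 52.8135 %

52.8135 %


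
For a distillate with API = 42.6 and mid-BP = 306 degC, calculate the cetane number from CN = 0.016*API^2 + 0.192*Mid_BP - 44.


CN = 0.016 * 42.6^2 + 0.192 * 306 - 44
CN = 29.03616 + 58.752 - 44 = 43.78816

43.78816


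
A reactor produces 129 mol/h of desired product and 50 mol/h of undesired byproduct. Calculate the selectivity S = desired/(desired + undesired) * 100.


Selectivity = desired / (desired + undesired) * 100
Total products = 129 + 50 = 179 mol/h
S = 129 / 179 * 100
= 0.7207 * 100
= 72.07 %

72.07 %


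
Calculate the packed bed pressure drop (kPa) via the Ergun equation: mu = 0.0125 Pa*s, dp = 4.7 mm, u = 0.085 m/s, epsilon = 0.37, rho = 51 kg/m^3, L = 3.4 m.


dp = 4.7 mm = 0.0047 m
Viscous term = 150*0.0125*0.085*(1-0.37)^2 / (0.0047^2*0.37^3) = 56532.8
Inertial term = 1.75*51*0.085^2*(1-0.37) / (0.0047*0.37^3) = 1706.41
dP/L = 56532.8 + 1706.41 = 58239.2 Pa/m
dP = 58239.2 * 3.4 / 1000 = 198.0 kPa

198.0 kPa


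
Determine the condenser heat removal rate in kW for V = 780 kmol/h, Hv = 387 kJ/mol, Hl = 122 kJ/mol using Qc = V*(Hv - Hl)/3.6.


Qc = 780 * (387 - 122) / 3.6 = 780 * 265 / 3.6 = 57420

57420 kW


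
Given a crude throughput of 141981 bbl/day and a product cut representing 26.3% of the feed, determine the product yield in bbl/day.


Crude throughput = 141981 bbl/day
Fraction yield = 26.3%
yield = throughput * fraction / 100
yield = 141981 * 26.3 / 100 = 37341.003

37341.003 bbl/day


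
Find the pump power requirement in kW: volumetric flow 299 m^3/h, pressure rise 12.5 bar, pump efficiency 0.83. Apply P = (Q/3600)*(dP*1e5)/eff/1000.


Q = 299 / 3600 = 0.0830556 m^3/s
P = 0.0830556 * (12.5 * 1e5) / 0.83 / 1000 = 125.1

125.1 kW


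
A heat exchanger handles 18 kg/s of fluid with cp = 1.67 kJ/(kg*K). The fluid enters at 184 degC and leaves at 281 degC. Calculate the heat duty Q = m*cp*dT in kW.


Q = m_dot * cp * delta_T
delta_T = 281 - 184 = 97 K
Q = 18 * 1.67 * 97
= 30.06 * 97
= 2915.82 kW

2915.82 kW


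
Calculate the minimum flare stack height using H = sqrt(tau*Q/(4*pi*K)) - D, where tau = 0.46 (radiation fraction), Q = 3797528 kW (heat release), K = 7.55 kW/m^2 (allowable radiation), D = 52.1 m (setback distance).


tau*Q/(4*pi*K) = 0.46 * 3797528 / (4 * pi * 7.55) = 18412
sqrt(18412) = 135.691
H = 135.691 - 52.1 = 83.59

83.59 m


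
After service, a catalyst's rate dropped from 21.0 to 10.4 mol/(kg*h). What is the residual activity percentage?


Activity (%) = (rate_used / rate_fresh) * 100
rate_used = 10.4, rate_fresh = 21.0
= (10.4 / 21.0) * 100
= 0.4952 * 100 = 49.52

49.52 %


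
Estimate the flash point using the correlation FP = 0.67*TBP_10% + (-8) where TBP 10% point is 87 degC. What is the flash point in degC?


FP = 0.67 * 87 + (-8) = 50.29

50.29 degC


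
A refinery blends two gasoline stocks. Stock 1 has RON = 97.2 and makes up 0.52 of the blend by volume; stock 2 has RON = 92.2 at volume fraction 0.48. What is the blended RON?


Linear blending: RON_blend = sum(vi * RONi)
Contribution 1: 0.52 * 97.2 = 50.544
Contribution 2: 0.48 * 92.2 = 44.256
RON_blend = 50.544 + 44.256 = 94.8

94.8


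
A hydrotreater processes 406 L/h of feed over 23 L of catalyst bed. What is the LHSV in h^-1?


LHSV = volumetric feed rate / catalyst volume
= 406 L/h / 23 L
= 17.65 h^-1

17.65 h^-1


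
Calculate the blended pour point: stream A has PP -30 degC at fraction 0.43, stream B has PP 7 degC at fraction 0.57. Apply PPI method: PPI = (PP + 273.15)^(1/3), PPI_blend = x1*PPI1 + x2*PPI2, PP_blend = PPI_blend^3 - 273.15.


PPI_1 = (-30 + 273.15)^(1/3) = 6.241535
PPI_2 = (7 + 273.15)^(1/3) = 6.543301
PPI_blend = 0.43 * 6.241535 + 0.57 * 6.543301 = 6.413542
PP_blend = 6.413542^3 - 273.15 = 263.8116 - 273.15 = -9.34

-9.34 degC


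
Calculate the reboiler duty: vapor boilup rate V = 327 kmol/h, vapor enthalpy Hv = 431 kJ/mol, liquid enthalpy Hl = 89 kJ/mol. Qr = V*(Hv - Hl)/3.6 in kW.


Qr = 327 * (431 - 89) / 3.6 = 327 * 342 / 3.6 = 31060

31060 kW


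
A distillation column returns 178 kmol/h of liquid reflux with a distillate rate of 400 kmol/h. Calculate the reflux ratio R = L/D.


Reflux ratio definition: R = L / D (liquid returned / distillate withdrawn)
L = 178 kmol/h, D = 400 kmol/h
R = 178 / 400 = 0.4450

0.4450


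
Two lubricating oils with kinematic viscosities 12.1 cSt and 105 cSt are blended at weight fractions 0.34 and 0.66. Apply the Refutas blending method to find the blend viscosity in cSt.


Refutas method: VBN_i = 14.534*ln(ln(visc_i + 0.8)) + 10.975, blended linearly by mass fraction; since VBN is linear in VBI_i = ln(ln(visc_i + 0.8)) and the fractions sum to 1, blend VBI directly: visc = exp(exp(VBI_blend)) - 0.8
VBI_1 = ln(ln(12.1 + 0.8)) = 0.938924
VBI_2 = ln(ln(105 + 0.8)) = 1.53935
VBI_blend = 0.34 * 0.938924 + 0.66 * 1.53935 = 1.33521
visc_blend = exp(exp(1.33521)) - 0.8 = 43.94

43.94 cSt


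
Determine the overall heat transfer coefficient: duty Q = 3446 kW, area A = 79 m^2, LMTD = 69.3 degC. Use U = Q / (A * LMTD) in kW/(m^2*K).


From Q = U*A*LMTD, U = Q / (A * LMTD)
U = 3446 / (79 * 69.3) = 3446 / 5474.7 = 0.6294

0.6294 kW/(m^2*K)


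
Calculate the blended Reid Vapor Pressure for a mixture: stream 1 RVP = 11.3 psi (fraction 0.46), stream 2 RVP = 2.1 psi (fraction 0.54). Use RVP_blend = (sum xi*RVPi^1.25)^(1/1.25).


Chevron index: RVP_blend = (sum xi*RVPi^1.25)^(1/1.25)
RVP^1.25 terms: 0.46 * 11.3^1.25 + 0.54 * 2.1^1.25 = 10.8954
RVP_blend = 10.8954^(1/1.25) = 6.758

6.758 psi


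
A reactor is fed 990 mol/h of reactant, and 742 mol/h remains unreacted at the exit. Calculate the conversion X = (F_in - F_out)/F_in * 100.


X = (F_in - F_out) / F_in * 100
Moles reacted = 990 - 742 = 248
X = 248 / 990 * 100
= 0.2505 * 100
= 25.05 %

25.05 %


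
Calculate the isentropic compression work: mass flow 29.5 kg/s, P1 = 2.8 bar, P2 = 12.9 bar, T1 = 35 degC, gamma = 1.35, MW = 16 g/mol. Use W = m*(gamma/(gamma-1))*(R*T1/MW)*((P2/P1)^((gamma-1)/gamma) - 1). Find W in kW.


Isentropic work: W = m*(gamma/(gamma-1))*(R*T1/MW)*((P2/P1)^((gamma-1)/gamma) - 1)
T1 = 35 + 273.15 = 308.15 K
Pressure ratio = 12.9 / 2.8 = 4.60714
Exponent = (1.35 - 1)/1.35 = 0.259259
(P2/P1)^exp - 1 = 4.60714^0.259259 - 1 = 0.485938
W = 29.5 * 1.35 / 0.35 * 8.314 * 308.15 / 16 * 0.485938 = 8854

8854 kW


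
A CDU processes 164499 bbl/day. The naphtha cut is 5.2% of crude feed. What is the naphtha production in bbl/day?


Crude throughput = 164499 bbl/day
Fraction yield = 5.2%
yield = throughput * fraction / 100
yield = 164499 * 5.2 / 100 = 8553.948

8553.948 bbl/day


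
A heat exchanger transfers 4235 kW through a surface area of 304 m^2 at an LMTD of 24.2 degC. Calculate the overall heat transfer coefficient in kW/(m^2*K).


From Q = U*A*LMTD, U = Q / (A * LMTD)
U = 4235 / (304 * 24.2) = 4235 / 7356.8 = 0.5757

0.5757 kW/(m^2*K)


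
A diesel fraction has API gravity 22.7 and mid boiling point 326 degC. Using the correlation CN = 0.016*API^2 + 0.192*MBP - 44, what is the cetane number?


CN = 0.016 * 22.7^2 + 0.192 * 326 - 44
CN = 8.24464 + 62.592 - 44 = 26.83664

26.83664


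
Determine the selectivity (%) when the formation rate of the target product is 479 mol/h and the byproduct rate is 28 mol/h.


Selectivity = desired / (desired + undesired) * 100
Total products = 479 + 28 = 507 mol/h
S = 479 / 507 * 100
= 0.9448 * 100
= 94.48 %

94.48 %


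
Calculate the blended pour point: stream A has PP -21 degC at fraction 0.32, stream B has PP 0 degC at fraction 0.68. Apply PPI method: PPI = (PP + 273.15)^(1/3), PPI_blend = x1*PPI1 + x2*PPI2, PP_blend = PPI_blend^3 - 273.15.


PPI_1 = (-21 + 273.15)^(1/3) = 6.317613
PPI_2 = (0 + 273.15)^(1/3) = 6.488342
PPI_blend = 0.32 * 6.317613 + 0.68 * 6.488342 = 6.433709
PP_blend = 6.433709^3 - 273.15 = 266.308 - 273.15 = -6.84

-6.84 degC


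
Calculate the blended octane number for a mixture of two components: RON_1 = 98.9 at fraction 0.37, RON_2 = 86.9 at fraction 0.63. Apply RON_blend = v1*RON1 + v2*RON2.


Linear blending: RON_blend = sum(vi * RONi)
Contribution 1: 0.37 * 98.9 = 36.593
Contribution 2: 0.63 * 86.9 = 54.747
RON_blend = 36.593 + 54.747 = 91.34

91.34


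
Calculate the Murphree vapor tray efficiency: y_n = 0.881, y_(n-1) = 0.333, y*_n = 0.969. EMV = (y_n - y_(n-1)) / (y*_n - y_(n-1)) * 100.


Murphree vapor efficiency: EMV = (y_n - y_(n-1)) / (y*_n - y_(n-1)) * 100
EMV = (0.881 - 0.333) / (0.969 - 0.333) * 100 = 0.548 / 0.636 * 100 = 86.16

86.16 %


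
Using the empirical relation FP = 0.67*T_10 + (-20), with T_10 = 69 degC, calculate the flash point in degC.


FP = 0.67 * 69 + (-20) = 26.23

26.23 degC


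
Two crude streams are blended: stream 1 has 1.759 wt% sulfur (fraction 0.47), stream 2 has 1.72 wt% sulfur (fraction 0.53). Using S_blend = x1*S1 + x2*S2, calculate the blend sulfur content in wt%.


Linear sulfur blending: S_blend = x1*S1 + x2*S2
Contribution 1: 0.47 * 1.759 = 0.82673 wt%
Contribution 2: 0.53 * 1.72 = 0.9116 wt%
S_blend = 0.82673 + 0.9116 = 1.73833

1.73833 wt%


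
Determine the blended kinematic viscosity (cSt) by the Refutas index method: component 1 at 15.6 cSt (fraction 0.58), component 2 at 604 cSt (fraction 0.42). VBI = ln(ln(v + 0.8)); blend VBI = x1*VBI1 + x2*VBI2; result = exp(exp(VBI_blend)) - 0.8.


Refutas method: VBN_i = 14.534*ln(ln(visc_i + 0.8)) + 10.975, blended linearly by mass fraction; since VBN is linear in VBI_i = ln(ln(visc_i + 0.8)) and the fractions sum to 1, blend VBI directly: visc = exp(exp(VBI_blend)) - 0.8
VBI_1 = ln(ln(15.6 + 0.8)) = 1.02865
VBI_2 = ln(ln(604 + 0.8)) = 1.85706
VBI_blend = 0.58 * 1.02865 + 0.42 * 1.85706 = 1.37658
visc_blend = exp(exp(1.37658)) - 0.8 = 51.73

51.73 cSt


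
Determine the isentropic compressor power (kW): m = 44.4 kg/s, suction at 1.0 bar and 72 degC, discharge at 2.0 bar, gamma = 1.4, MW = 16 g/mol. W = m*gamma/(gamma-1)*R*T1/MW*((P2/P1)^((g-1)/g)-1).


Isentropic work: W = m*(gamma/(gamma-1))*(R*T1/MW)*((P2/P1)^((gamma-1)/gamma) - 1)
T1 = 72 + 273.15 = 345.15 K
Pressure ratio = 2.0 / 1.0 = 2
Exponent = (1.4 - 1)/1.4 = 0.285714
(P2/P1)^exp - 1 = 2^0.285714 - 1 = 0.219013
W = 44.4 * 1.4 / 0.4 * 8.314 * 345.15 / 16 * 0.219013 = 6104

6104 kW


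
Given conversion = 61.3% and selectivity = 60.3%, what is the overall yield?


Overall yield = conversion (%) * selectivity (%) / 100
Conversion = 61.3%, Selectivity = 60.3%
Y = 61.3 * 60.3 / 100
= 36.9639 %

36.9639 %


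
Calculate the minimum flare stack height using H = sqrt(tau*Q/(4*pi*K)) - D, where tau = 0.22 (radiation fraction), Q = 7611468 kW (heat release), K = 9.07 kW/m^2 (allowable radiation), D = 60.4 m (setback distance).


tau*Q/(4*pi*K) = 0.22 * 7611468 / (4 * pi * 9.07) = 14691.8
sqrt(14691.8) = 121.21
H = 121.21 - 60.4 = 60.81

60.81 m


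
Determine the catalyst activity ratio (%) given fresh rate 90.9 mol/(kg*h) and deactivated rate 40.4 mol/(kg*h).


Activity (%) = (rate_used / rate_fresh) * 100
rate_used = 40.4, rate_fresh = 90.9
= (40.4 / 90.9) * 100
= 0.4444 * 100 = 44.44

44.44 %


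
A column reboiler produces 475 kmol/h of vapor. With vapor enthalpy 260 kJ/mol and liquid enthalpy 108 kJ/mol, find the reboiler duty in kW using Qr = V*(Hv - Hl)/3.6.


Qr = 475 * (260 - 108) / 3.6 = 475 * 152 / 3.6 = 20060

20060 kW


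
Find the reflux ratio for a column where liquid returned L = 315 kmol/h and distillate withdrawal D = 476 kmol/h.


Reflux ratio definition: R = L / D (liquid returned / distillate withdrawn)
L = 315 kmol/h, D = 476 kmol/h
R = 315 / 476 = 0.6618

0.6618


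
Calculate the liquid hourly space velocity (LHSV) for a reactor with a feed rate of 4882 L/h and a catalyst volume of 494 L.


LHSV = volumetric feed rate / catalyst volume
= 4882 L/h / 494 L
= 9.883 h^-1

9.883 h^-1


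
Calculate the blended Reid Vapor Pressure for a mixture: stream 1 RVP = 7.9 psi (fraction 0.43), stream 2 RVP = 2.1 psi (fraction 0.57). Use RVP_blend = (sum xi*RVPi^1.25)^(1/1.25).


Chevron index: RVP_blend = (sum xi*RVPi^1.25)^(1/1.25)
RVP^1.25 terms: 0.43 * 7.9^1.25 + 0.57 * 2.1^1.25 = 7.13606
RVP_blend = 7.13606^(1/1.25) = 4.817

4.817 psi


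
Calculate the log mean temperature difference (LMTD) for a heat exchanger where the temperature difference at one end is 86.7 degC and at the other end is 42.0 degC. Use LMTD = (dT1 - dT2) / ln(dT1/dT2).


LMTD = (dT1 - dT2) / ln(dT1/dT2)
= (86.7 - 42.0) / ln(86.7 / 42.0) = 44.7 / 0.724784 = 61.67

61.67 degC


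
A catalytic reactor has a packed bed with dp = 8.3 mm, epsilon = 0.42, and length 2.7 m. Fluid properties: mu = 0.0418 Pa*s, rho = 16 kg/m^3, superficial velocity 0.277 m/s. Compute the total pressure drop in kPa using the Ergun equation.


dp = 8.3 mm = 0.0083 m
Viscous term = 150*0.0418*0.277*(1-0.42)^2 / (0.0083^2*0.42^3) = 114472
Inertial term = 1.75*16*0.277^2*(1-0.42) / (0.0083*0.42^3) = 2026.37
dP/L = 114472 + 2026.37 = 116498 Pa/m
dP = 116498 * 2.7 / 1000 = 314.5 kPa

314.5 kPa


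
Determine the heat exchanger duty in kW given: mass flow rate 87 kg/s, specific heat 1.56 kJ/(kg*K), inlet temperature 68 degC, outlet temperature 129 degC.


Q = m_dot * cp * delta_T
delta_T = 129 - 68 = 61 K
Q = 87 * 1.56 * 61
= 135.72 * 61
= 8278.92 kW

8278.92 kW


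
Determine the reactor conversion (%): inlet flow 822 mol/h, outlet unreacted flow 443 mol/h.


X = (F_in - F_out) / F_in * 100
Moles reacted = 822 - 443 = 379
X = 379 / 822 * 100
= 0.4611 * 100
= 46.11 %

46.11 %


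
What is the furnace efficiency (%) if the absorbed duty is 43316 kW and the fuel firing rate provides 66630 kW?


Furnace efficiency = Q_absorbed / Q_fuel * 100
= 43316 / 66630 * 100 = 65.01

65.01 %


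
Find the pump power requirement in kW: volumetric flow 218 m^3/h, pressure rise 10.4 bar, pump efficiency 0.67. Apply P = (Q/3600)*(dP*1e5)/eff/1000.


Q = 218 / 3600 = 0.0605556 m^3/s
P = 0.0605556 * (10.4 * 1e5) / 0.67 / 1000 = 94.00

94.00 kW


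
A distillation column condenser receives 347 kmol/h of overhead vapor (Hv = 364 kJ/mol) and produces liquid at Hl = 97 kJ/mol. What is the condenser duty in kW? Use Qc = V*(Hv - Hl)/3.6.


Qc = 347 * (364 - 97) / 3.6 = 347 * 267 / 3.6 = 25740

25740 kW


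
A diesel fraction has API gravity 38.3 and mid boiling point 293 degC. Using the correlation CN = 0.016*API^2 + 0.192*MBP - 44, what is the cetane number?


CN = 0.016 * 38.3^2 + 0.192 * 293 - 44
CN = 23.47024 + 56.256 - 44 = 35.72624

35.72624


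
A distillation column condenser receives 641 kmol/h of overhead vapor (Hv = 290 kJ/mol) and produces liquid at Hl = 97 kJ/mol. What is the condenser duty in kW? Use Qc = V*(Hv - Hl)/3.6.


Qc = 641 * (290 - 97) / 3.6 = 641 * 193 / 3.6 = 34360

34360 kW


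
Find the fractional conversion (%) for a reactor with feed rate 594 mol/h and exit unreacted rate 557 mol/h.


X = (F_in - F_out) / F_in * 100
Moles reacted = 594 - 557 = 37
X = 37 / 594 * 100
= 0.06229 * 100
= 6.229 %

6.229 %


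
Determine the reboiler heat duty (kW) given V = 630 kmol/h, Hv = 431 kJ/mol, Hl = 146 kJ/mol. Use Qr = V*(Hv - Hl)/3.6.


Qr = 630 * (431 - 146) / 3.6 = 630 * 285 / 3.6 = 49880

49880 kW


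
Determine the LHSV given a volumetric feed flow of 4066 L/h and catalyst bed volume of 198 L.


LHSV = volumetric feed rate / catalyst volume
= 4066 L/h / 198 L
= 20.54 h^-1

20.54 h^-1


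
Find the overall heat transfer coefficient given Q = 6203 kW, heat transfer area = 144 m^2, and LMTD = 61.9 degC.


From Q = U*A*LMTD, U = Q / (A * LMTD)
U = 6203 / (144 * 61.9) = 6203 / 8913.6 = 0.6959

0.6959 kW/(m^2*K)


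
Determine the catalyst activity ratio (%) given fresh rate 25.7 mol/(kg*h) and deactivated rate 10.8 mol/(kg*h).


Activity (%) = (rate_used / rate_fresh) * 100
rate_used = 10.8, rate_fresh = 25.7
= (10.8 / 25.7) * 100
= 0.4202 * 100 = 42.02

42.02 %


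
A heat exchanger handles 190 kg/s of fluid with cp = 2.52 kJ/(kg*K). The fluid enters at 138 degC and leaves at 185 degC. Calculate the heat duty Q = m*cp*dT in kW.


Q = m_dot * cp * delta_T
delta_T = 185 - 138 = 47 K
Q = 190 * 2.52 * 47
= 478.8 * 47
= 22503.6 kW

22503.6 kW


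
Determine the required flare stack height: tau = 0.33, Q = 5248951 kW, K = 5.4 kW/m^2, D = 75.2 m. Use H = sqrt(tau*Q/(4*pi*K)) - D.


tau*Q/(4*pi*K) = 0.33 * 5248951 / (4 * pi * 5.4) = 25526
sqrt(25526) = 159.769
H = 159.769 - 75.2 = 84.57

84.57 m


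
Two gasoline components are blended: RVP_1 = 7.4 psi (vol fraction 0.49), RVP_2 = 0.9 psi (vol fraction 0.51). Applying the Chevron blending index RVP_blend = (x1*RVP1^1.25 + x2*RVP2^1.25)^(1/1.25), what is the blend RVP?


Chevron index: RVP_blend = (sum xi*RVPi^1.25)^(1/1.25)
RVP^1.25 terms: 0.49 * 7.4^1.25 + 0.51 * 0.9^1.25 = 6.42754
RVP_blend = 6.42754^(1/1.25) = 4.430

4.430 psi


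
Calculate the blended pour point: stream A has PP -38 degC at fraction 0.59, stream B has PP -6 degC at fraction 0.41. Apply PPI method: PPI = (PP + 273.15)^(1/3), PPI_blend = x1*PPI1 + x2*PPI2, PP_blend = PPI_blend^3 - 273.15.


PPI_1 = (-38 + 273.15)^(1/3) = 6.172318
PPI_2 = (-6 + 273.15)^(1/3) = 6.440482
PPI_blend = 0.59 * 6.172318 + 0.41 * 6.440482 = 6.282265
PP_blend = 6.282265^3 - 273.15 = 247.9412 - 273.15 = -25.21

-25.21 degC


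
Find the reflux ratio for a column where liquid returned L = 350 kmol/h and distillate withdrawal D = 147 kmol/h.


Reflux ratio definition: R = L / D (liquid returned / distillate withdrawn)
L = 350 kmol/h, D = 147 kmol/h
R = 350 / 147 = 2.381

2.381


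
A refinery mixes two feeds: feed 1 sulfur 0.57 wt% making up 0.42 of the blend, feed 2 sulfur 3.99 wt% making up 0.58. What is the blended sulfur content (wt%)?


Linear sulfur blending: S_blend = x1*S1 + x2*S2
Contribution 1: 0.42 * 0.57 = 0.2394 wt%
Contribution 2: 0.58 * 3.99 = 2.3142 wt%
S_blend = 0.2394 + 2.3142 = 2.5536

2.5536 wt%


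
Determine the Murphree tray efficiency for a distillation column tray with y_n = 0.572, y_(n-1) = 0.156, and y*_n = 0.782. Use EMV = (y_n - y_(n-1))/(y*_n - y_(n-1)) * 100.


Murphree vapor efficiency: EMV = (y_n - y_(n-1)) / (y*_n - y_(n-1)) * 100
EMV = (0.572 - 0.156) / (0.782 - 0.156) * 100 = 0.416 / 0.626 * 100 = 66.45

66.45 %


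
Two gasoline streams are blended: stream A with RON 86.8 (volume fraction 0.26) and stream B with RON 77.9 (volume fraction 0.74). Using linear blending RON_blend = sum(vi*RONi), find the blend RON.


Linear blending: RON_blend = sum(vi * RONi)
Contribution 1: 0.26 * 86.8 = 22.568
Contribution 2: 0.74 * 77.9 = 57.646
RON_blend = 22.568 + 57.646 = 80.214

80.214


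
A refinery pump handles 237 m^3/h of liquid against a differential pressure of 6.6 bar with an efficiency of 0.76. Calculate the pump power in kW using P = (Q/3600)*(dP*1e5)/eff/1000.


Q = 237 / 3600 = 0.0658333 m^3/s
P = 0.0658333 * (6.6 * 1e5) / 0.76 / 1000 = 57.17

57.17 kW


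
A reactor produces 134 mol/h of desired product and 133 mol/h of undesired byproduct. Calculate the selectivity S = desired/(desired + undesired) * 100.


Selectivity = desired / (desired + undesired) * 100
Total products = 134 + 133 = 267 mol/h
S = 134 / 267 * 100
= 0.5019 * 100
= 50.19 %

50.19 %


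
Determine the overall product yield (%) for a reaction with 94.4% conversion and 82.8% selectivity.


Overall yield = conversion (%) * selectivity (%) / 100
Conversion = 94.4%, Selectivity = 82.8%
Y = 94.4 * 82.8 / 100
= 78.1632 %

78.1632 %


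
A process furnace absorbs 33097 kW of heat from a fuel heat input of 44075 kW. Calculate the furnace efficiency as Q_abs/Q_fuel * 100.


Furnace efficiency = Q_absorbed / Q_fuel * 100
= 33097 / 44075 * 100 = 75.09

75.09 %


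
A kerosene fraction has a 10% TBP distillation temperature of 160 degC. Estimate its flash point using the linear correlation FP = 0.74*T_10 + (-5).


FP = 0.74 * 160 + (-5) = 113.4

113.4 degC


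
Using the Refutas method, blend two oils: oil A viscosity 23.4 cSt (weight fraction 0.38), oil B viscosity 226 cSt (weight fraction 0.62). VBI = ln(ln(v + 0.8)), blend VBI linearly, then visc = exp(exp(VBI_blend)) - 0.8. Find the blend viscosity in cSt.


Refutas method: VBN_i = 14.534*ln(ln(visc_i + 0.8)) + 10.975, blended linearly by mass fraction; since VBN is linear in VBI_i = ln(ln(visc_i + 0.8)) and the fractions sum to 1, blend VBI directly: visc = exp(exp(VBI_blend)) - 0.8
VBI_1 = ln(ln(23.4 + 0.8)) = 1.15888
VBI_2 = ln(ln(226 + 0.8)) = 1.69085
VBI_blend = 0.38 * 1.15888 + 0.62 * 1.69085 = 1.4887
visc_blend = exp(exp(1.4887)) - 0.8 = 83.24

83.24 cSt


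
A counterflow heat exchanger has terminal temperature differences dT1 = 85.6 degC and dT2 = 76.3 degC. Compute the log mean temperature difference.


LMTD = (dT1 - dT2) / ln(dT1/dT2)
= (85.6 - 76.3) / ln(85.6 / 76.3) = 9.3 / 0.115012 = 80.86

80.86 degC


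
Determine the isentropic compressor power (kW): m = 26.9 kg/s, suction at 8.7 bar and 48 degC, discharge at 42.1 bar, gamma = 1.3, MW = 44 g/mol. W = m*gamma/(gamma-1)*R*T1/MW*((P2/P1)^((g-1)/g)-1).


Isentropic work: W = m*(gamma/(gamma-1))*(R*T1/MW)*((P2/P1)^((gamma-1)/gamma) - 1)
T1 = 48 + 273.15 = 321.15 K
Pressure ratio = 42.1 / 8.7 = 4.83908
Exponent = (1.3 - 1)/1.3 = 0.230769
(P2/P1)^exp - 1 = 4.83908^0.230769 - 1 = 0.438872
W = 26.9 * 1.3 / 0.3 * 8.314 * 321.15 / 44 * 0.438872 = 3104

3104 kW


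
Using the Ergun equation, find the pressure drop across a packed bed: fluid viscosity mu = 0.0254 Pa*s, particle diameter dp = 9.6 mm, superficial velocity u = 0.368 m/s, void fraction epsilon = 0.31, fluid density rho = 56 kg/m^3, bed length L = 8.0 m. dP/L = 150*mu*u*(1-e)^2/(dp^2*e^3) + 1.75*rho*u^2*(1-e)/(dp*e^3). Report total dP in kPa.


dp = 9.6 mm = 0.0096 m
Viscous term = 150*0.0254*0.368*(1-0.31)^2 / (0.0096^2*0.31^3) = 243133
Inertial term = 1.75*56*0.368^2*(1-0.31) / (0.0096*0.31^3) = 32019.5
dP/L = 243133 + 32019.5 = 275152 Pa/m
dP = 275152 * 8.0 / 1000 = 2201 kPa

2201 kPa


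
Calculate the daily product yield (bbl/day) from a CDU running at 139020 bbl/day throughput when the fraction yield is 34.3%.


Crude throughput = 139020 bbl/day
Fraction yield = 34.3%
yield = throughput * fraction / 100
yield = 139020 * 34.3 / 100 = 47683.86

47683.86 bbl/day


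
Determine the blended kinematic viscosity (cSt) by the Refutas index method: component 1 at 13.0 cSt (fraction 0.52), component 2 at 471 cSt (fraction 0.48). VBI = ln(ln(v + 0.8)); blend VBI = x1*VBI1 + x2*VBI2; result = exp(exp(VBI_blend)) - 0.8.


Refutas method: VBN_i = 14.534*ln(ln(visc_i + 0.8)) + 10.975, blended linearly by mass fraction; since VBN is linear in VBI_i = ln(ln(visc_i + 0.8)) and the fractions sum to 1, blend VBI directly: visc = exp(exp(VBI_blend)) - 0.8
VBI_1 = ln(ln(13.0 + 0.8)) = 0.964955
VBI_2 = ln(ln(471 + 0.8)) = 1.81752
VBI_blend = 0.52 * 0.964955 + 0.48 * 1.81752 = 1.37419
visc_blend = exp(exp(1.37419)) - 0.8 = 51.23

51.23 cSt


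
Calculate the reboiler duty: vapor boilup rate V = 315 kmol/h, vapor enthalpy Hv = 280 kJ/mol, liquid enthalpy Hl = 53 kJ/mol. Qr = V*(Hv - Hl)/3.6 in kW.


Qr = 315 * (280 - 53) / 3.6 = 315 * 227 / 3.6 = 19860

19860 kW


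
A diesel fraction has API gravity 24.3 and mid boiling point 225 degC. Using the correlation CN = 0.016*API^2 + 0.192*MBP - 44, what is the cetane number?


CN = 0.016 * 24.3^2 + 0.192 * 225 - 44
CN = 9.44784 + 43.2 - 44 = 8.64784

8.64784


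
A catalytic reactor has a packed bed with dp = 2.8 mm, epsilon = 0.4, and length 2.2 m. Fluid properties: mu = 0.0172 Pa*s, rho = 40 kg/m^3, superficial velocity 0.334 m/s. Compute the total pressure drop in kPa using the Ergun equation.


dp = 2.8 mm = 0.0028 m
Viscous term = 150*0.0172*0.334*(1-0.4)^2 / (0.0028^2*0.4^3) = 618262
Inertial term = 1.75*40*0.334^2*(1-0.4) / (0.0028*0.4^3) = 26145.9
dP/L = 618262 + 26145.9 = 644408 Pa/m
dP = 644408 * 2.2 / 1000 = 1418 kPa

1418 kPa


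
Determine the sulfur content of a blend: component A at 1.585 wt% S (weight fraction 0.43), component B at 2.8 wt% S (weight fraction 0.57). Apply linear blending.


Linear sulfur blending: S_blend = x1*S1 + x2*S2
Contribution 1: 0.43 * 1.585 = 0.68155 wt%
Contribution 2: 0.57 * 2.8 = 1.596 wt%
S_blend = 0.68155 + 1.596 = 2.27755

2.27755 wt%


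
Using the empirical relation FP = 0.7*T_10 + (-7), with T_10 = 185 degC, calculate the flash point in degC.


FP = 0.7 * 185 + (-7) = 122.5

122.5 degC


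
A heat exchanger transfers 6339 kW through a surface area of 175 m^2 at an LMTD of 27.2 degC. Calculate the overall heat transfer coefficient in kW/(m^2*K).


From Q = U*A*LMTD, U = Q / (A * LMTD)
U = 6339 / (175 * 27.2) = 6339 / 4760 = 1.332

1.332 kW/(m^2*K)


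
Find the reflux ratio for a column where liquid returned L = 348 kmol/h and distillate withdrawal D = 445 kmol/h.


Reflux ratio definition: R = L / D (liquid returned / distillate withdrawn)
L = 348 kmol/h, D = 445 kmol/h
R = 348 / 445 = 0.7820

0.7820


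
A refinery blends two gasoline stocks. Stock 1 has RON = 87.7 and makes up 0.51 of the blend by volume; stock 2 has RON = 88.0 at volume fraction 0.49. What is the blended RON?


Linear blending: RON_blend = sum(vi * RONi)
Contribution 1: 0.51 * 87.7 = 44.727
Contribution 2: 0.49 * 88.0 = 43.12
RON_blend = 44.727 + 43.12 = 87.847

87.847


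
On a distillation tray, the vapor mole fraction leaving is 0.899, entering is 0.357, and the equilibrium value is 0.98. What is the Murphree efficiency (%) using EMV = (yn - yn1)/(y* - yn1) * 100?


Murphree vapor efficiency: EMV = (y_n - y_(n-1)) / (y*_n - y_(n-1)) * 100
EMV = (0.899 - 0.357) / (0.98 - 0.357) * 100 = 0.542 / 0.623 * 100 = 87.00

87.00 %


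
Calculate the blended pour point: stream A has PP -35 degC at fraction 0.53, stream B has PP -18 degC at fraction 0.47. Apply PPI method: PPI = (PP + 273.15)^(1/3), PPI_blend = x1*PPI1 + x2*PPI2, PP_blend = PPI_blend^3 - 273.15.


PPI_1 = (-35 + 273.15)^(1/3) = 6.198456
PPI_2 = (-18 + 273.15)^(1/3) = 6.342569
PPI_blend = 0.53 * 6.198456 + 0.47 * 6.342569 = 6.266189
PP_blend = 6.266189^3 - 273.15 = 246.0427 - 273.15 = -27.11

-27.11 degC


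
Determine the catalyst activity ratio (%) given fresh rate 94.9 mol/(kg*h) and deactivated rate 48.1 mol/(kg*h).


Activity (%) = (rate_used / rate_fresh) * 100
rate_used = 48.1, rate_fresh = 94.9
= (48.1 / 94.9) * 100
= 0.5068 * 100 = 50.68

50.68 %


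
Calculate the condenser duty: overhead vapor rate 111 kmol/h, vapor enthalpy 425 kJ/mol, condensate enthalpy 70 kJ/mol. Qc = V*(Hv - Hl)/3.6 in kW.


Qc = 111 * (425 - 70) / 3.6 = 111 * 355 / 3.6 = 10950

10950 kW


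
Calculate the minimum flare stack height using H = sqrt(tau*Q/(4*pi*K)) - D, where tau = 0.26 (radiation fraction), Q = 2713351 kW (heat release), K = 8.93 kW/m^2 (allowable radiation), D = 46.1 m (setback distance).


tau*Q/(4*pi*K) = 0.26 * 2713351 / (4 * pi * 8.93) = 6286.63
sqrt(6286.63) = 79.2883
H = 79.2883 - 46.1 = 33.19

33.19 m


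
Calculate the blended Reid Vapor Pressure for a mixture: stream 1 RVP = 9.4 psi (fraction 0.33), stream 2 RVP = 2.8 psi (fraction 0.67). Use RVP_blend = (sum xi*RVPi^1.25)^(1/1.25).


Chevron index: RVP_blend = (sum xi*RVPi^1.25)^(1/1.25)
RVP^1.25 terms: 0.33 * 9.4^1.25 + 0.67 * 2.8^1.25 = 7.85828
RVP_blend = 7.85828^(1/1.25) = 5.203

5.203 psi


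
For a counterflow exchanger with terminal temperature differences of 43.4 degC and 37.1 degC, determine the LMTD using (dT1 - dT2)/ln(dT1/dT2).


LMTD = (dT1 - dT2) / ln(dT1/dT2)
= (43.4 - 37.1) / ln(43.4 / 37.1) = 6.3 / 0.156842 = 40.17

40.17 degC


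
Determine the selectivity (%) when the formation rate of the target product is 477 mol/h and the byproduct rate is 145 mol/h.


Selectivity = desired / (desired + undesired) * 100
Total products = 477 + 145 = 622 mol/h
S = 477 / 622 * 100
= 0.7669 * 100
= 76.69 %

76.69 %


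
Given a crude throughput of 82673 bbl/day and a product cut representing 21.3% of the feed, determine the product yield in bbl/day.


Crude throughput = 82673 bbl/day
Fraction yield = 21.3%
yield = throughput * fraction / 100
yield = 82673 * 21.3 / 100 = 17609.349

17609.349 bbl/day


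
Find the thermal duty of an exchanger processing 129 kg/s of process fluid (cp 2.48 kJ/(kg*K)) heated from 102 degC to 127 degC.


Q = m_dot * cp * delta_T
delta_T = 127 - 102 = 25 K
Q = 129 * 2.48 * 25
= 319.92 * 25
= 7998 kW

7998 kW


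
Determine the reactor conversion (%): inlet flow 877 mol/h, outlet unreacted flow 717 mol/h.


X = (F_in - F_out) / F_in * 100
Moles reacted = 877 - 717 = 160
X = 160 / 877 * 100
= 0.1824 * 100
= 18.24 %

18.24 %


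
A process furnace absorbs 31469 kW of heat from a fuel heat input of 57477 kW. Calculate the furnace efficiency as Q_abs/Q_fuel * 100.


Furnace efficiency = Q_absorbed / Q_fuel * 100
= 31469 / 57477 * 100 = 54.75

54.75 %


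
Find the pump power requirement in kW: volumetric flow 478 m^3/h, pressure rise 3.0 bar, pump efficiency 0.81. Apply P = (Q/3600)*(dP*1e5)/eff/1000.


Q = 478 / 3600 = 0.132778 m^3/s
P = 0.132778 * (3.0 * 1e5) / 0.81 / 1000 = 49.18

49.18 kW


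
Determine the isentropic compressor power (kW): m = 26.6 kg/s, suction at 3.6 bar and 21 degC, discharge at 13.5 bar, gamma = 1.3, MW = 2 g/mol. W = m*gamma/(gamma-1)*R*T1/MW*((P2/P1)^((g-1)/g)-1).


Isentropic work: W = m*(gamma/(gamma-1))*(R*T1/MW)*((P2/P1)^((gamma-1)/gamma) - 1)
T1 = 21 + 273.15 = 294.15 K
Pressure ratio = 13.5 / 3.6 = 3.75
Exponent = (1.3 - 1)/1.3 = 0.230769
(P2/P1)^exp - 1 = 3.75^0.230769 - 1 = 0.356653
W = 26.6 * 1.3 / 0.3 * 8.314 * 294.15 / 2 * 0.356653 = 50270

50270 kW


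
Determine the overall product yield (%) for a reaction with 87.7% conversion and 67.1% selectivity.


Overall yield = conversion (%) * selectivity (%) / 100
Conversion = 87.7%, Selectivity = 67.1%
Y = 87.7 * 67.1 / 100
= 58.8467 %

58.8467 %


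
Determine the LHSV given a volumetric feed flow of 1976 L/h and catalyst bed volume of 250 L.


LHSV = volumetric feed rate / catalyst volume
= 1976 L/h / 250 L
= 7.904 h^-1

7.904 h^-1


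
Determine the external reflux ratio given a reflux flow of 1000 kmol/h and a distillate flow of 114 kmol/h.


Reflux ratio definition: R = L / D (liquid returned / distillate withdrawn)
L = 1000 kmol/h, D = 114 kmol/h
R = 1000 / 114 = 8.772

8.772


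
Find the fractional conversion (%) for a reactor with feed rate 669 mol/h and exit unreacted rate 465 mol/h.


X = (F_in - F_out) / F_in * 100
Moles reacted = 669 - 465 = 204
X = 204 / 669 * 100
= 0.3049 * 100
= 30.49 %

30.49 %


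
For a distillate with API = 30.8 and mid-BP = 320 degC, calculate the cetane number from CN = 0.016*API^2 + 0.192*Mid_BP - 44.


CN = 0.016 * 30.8^2 + 0.192 * 320 - 44
CN = 15.17824 + 61.44 - 44 = 32.61824

32.61824


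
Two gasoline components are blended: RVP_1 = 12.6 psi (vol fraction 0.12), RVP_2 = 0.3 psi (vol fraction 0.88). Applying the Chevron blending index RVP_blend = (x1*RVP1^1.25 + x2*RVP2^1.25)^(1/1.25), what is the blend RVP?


Chevron index: RVP_blend = (sum xi*RVPi^1.25)^(1/1.25)
RVP^1.25 terms: 0.12 * 12.6^1.25 + 0.88 * 0.3^1.25 = 3.04407
RVP_blend = 3.04407^(1/1.25) = 2.436

2.436 psi


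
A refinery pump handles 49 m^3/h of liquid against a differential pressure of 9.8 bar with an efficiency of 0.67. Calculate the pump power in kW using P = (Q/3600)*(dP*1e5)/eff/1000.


Q = 49 / 3600 = 0.0136111 m^3/s
P = 0.0136111 * (9.8 * 1e5) / 0.67 / 1000 = 19.91

19.91 kW


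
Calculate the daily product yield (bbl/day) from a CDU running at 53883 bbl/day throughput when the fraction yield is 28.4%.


Crude throughput = 53883 bbl/day
Fraction yield = 28.4%
yield = throughput * fraction / 100
yield = 53883 * 28.4 / 100 = 15302.772

15302.772 bbl/day


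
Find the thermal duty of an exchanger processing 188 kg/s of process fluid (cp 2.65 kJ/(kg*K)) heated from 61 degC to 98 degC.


Q = m_dot * cp * delta_T
delta_T = 98 - 61 = 37 K
Q = 188 * 2.65 * 37
= 498.2 * 37
= 18433.4 kW

18433.4 kW


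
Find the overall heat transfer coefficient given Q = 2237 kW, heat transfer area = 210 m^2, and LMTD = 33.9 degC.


From Q = U*A*LMTD, U = Q / (A * LMTD)
U = 2237 / (210 * 33.9) = 2237 / 7119 = 0.3142

0.3142 kW/(m^2*K)


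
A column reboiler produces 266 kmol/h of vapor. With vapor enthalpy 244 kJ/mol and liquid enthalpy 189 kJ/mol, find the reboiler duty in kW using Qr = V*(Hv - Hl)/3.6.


Qr = 266 * (244 - 189) / 3.6 = 266 * 55 / 3.6 = 4064

4064 kW


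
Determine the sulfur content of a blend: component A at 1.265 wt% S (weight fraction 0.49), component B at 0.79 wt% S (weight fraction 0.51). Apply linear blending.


Linear sulfur blending: S_blend = x1*S1 + x2*S2
Contribution 1: 0.49 * 1.265 = 0.61985 wt%
Contribution 2: 0.51 * 0.79 = 0.4029 wt%
S_blend = 0.61985 + 0.4029 = 1.02275

1.02275 wt%


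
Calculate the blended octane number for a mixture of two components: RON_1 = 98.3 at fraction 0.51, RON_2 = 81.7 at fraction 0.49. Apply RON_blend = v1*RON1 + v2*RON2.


Linear blending: RON_blend = sum(vi * RONi)
Contribution 1: 0.51 * 98.3 = 50.133
Contribution 2: 0.49 * 81.7 = 40.033
RON_blend = 50.133 + 40.033 = 90.166

90.166


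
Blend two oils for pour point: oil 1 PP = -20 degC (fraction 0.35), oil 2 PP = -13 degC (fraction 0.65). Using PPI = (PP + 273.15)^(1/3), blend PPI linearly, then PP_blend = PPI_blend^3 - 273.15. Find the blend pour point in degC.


PPI_1 = (-20 + 273.15)^(1/3) = 6.325953
PPI_2 = (-13 + 273.15)^(1/3) = 6.383731
PPI_blend = 0.35 * 6.325953 + 0.65 * 6.383731 = 6.363509
PP_blend = 6.363509^3 - 273.15 = 257.6855 - 273.15 = -15.46

-15.46 degC


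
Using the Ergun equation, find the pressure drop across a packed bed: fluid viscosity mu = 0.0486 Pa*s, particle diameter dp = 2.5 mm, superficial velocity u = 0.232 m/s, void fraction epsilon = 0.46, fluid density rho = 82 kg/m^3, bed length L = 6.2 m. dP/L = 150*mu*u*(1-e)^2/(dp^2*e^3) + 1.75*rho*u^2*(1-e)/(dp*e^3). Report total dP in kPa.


dp = 2.5 mm = 0.0025 m
Viscous term = 150*0.0486*0.232*(1-0.46)^2 / (0.0025^2*0.46^3) = 810680
Inertial term = 1.75*82*0.232^2*(1-0.46) / (0.0025*0.46^3) = 17139.9
dP/L = 810680 + 17139.9 = 827820 Pa/m
dP = 827820 * 6.2 / 1000 = 5132 kPa

5132 kPa


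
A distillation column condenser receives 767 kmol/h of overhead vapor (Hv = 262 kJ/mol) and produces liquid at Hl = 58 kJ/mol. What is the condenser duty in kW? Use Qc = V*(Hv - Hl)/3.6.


Qc = 767 * (262 - 58) / 3.6 = 767 * 204 / 3.6 = 43460

43460 kW


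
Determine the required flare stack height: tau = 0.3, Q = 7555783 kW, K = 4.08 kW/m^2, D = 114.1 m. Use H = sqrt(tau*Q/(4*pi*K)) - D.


tau*Q/(4*pi*K) = 0.3 * 7555783 / (4 * pi * 4.08) = 44211
sqrt(44211) = 210.264
H = 210.264 - 114.1 = 96.16

96.16 m


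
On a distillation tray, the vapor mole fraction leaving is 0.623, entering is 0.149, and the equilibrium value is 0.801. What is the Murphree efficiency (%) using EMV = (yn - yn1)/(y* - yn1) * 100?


Murphree vapor efficiency: EMV = (y_n - y_(n-1)) / (y*_n - y_(n-1)) * 100
EMV = (0.623 - 0.149) / (0.801 - 0.149) * 100 = 0.474 / 0.652 * 100 = 72.70

72.70 %


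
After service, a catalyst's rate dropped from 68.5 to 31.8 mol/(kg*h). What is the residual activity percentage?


Activity (%) = (rate_used / rate_fresh) * 100
rate_used = 31.8, rate_fresh = 68.5
= (31.8 / 68.5) * 100
= 0.4642 * 100 = 46.42

46.42 %


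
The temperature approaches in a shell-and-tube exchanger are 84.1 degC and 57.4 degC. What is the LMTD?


LMTD = (dT1 - dT2) / ln(dT1/dT2)
= (84.1 - 57.4) / ln(84.1 / 57.4) = 26.7 / 0.381962 = 69.90

69.90 degC


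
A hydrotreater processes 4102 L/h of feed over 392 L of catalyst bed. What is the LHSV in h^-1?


LHSV = volumetric feed rate / catalyst volume
= 4102 L/h / 392 L
= 10.46 h^-1

10.46 h^-1


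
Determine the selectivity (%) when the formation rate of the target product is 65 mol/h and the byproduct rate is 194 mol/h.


Selectivity = desired / (desired + undesired) * 100
Total products = 65 + 194 = 259 mol/h
S = 65 / 259 * 100
= 0.2510 * 100
= 25.10 %

25.10 %


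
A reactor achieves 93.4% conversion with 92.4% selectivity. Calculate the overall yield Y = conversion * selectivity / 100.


Overall yield = conversion (%) * selectivity (%) / 100
Conversion = 93.4%, Selectivity = 92.4%
Y = 93.4 * 92.4 / 100
= 86.3016 %

86.3016 %


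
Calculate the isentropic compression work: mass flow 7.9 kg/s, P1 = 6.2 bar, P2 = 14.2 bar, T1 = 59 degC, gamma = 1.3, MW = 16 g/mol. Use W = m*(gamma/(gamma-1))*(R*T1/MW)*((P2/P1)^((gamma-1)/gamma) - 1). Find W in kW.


Isentropic work: W = m*(gamma/(gamma-1))*(R*T1/MW)*((P2/P1)^((gamma-1)/gamma) - 1)
T1 = 59 + 273.15 = 332.15 K
Pressure ratio = 14.2 / 6.2 = 2.29032
Exponent = (1.3 - 1)/1.3 = 0.230769
(P2/P1)^exp - 1 = 2.29032^0.230769 - 1 = 0.210746
W = 7.9 * 1.3 / 0.3 * 8.314 * 332.15 / 16 * 0.210746 = 1245

1245 kW


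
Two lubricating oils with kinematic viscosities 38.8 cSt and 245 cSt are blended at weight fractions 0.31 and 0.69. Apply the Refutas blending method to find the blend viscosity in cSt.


Refutas method: VBN_i = 14.534*ln(ln(visc_i + 0.8)) + 10.975, blended linearly by mass fraction; since VBN is linear in VBI_i = ln(ln(visc_i + 0.8)) and the fractions sum to 1, blend VBI directly: visc = exp(exp(VBI_blend)) - 0.8
VBI_1 = ln(ln(38.8 + 0.8)) = 1.30259
VBI_2 = ln(ln(245 + 0.8)) = 1.70557
VBI_blend = 0.31 * 1.30259 + 0.69 * 1.70557 = 1.58065
visc_blend = exp(exp(1.58065)) - 0.8 = 128.0

128.0 cSt


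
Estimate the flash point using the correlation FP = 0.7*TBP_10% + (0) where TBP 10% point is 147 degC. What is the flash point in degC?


FP = 0.7 * 147 + (0) = 102.9

102.9 degC


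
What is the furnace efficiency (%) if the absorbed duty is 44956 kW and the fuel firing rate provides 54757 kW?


Furnace efficiency = Q_absorbed / Q_fuel * 100
= 44956 / 54757 * 100 = 82.10

82.10 %


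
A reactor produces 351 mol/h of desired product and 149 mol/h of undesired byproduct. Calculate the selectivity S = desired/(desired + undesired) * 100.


Selectivity = desired / (desired + undesired) * 100
Total products = 351 + 149 = 500 mol/h
S = 351 / 500 * 100
= 0.7020 * 100
= 70.20 %

70.20 %


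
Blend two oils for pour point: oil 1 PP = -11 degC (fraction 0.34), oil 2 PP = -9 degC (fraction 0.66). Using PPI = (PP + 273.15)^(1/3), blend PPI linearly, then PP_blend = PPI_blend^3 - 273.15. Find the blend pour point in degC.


PPI_1 = (-11 + 273.15)^(1/3) = 6.400049
PPI_2 = (-9 + 273.15)^(1/3) = 6.416283
PPI_blend = 0.34 * 6.400049 + 0.66 * 6.416283 = 6.410763
PP_blend = 6.410763^3 - 273.15 = 263.4688 - 273.15 = -9.68

-9.68 degC
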